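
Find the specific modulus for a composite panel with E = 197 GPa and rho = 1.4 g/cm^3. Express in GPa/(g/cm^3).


Specific stiffness = E/rho = 197/1.4 = 140.7 GPa/(g/cm^3)

140.7 GPa/(g/cm^3)


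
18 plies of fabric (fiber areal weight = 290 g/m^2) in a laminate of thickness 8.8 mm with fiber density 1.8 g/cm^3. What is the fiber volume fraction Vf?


Vf = n * FAW / (rho_f * h * 1000) = 18 * 290 / (1.8 * 8.8 * 1000) = 0.3295

0.3295


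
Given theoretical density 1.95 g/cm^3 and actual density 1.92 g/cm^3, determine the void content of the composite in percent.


Void% = (rho_theo - rho_actual)/rho_theo * 100 = (1.95 - 1.92)/1.95 * 100 = 1.54%

1.54%


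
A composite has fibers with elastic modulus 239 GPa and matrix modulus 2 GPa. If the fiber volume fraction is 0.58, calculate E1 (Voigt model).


E1 = Ef*Vf + Em*(1-Vf) = 239*0.58 + 2*0.42 = 139.46 GPa

139.46 GPa


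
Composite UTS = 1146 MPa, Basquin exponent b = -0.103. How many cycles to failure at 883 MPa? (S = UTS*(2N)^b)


N = 0.5 * (S/UTS)^(1/b) = 0.5 * (883/1146)^(1/-0.103) = 6.2839 cycles

6.2839 cycles


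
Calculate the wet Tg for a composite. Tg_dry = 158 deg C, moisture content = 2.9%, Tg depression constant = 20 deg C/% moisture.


Tg_wet = Tg_dry - k*moisture = 158 - 20*2.9 = 100.0 deg C

100.0 deg C


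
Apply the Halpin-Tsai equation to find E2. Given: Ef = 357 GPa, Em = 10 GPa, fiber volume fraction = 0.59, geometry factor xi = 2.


eta = (Ef/Em - 1)/(Ef/Em + xi) = (35.7 - 1)/(35.7 + 2) = 0.9204
E2 = Em*(1+xi*eta*Vf)/(1-eta*Vf) = 45.65 GPa

45.65 GPa


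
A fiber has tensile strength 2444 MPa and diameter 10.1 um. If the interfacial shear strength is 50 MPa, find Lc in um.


Lc = sigma_f * d / (2 * tau_i) = 2444 * 10.1 / (2 * 50) = 246.8 um

246.8 um


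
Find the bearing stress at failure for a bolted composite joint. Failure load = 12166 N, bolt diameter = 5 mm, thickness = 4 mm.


sigma_br = F/(d*h) = 12166/(5*4) = 608.3 MPa

608.3 MPa


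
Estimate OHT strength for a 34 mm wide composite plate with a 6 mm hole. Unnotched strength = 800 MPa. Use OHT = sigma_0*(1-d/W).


OHT = sigma_0*(1-d/W) = 800*(1-6/34) = 658.8 MPa

658.8 MPa


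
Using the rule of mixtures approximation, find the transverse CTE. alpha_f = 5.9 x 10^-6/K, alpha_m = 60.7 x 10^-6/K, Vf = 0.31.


alpha_2 = alpha_f*Vf + alpha_m*(1-Vf) = 5.9*0.31 + 60.7*0.69 = 43.7 x 10^-6/K

43.7 x 10^-6/K


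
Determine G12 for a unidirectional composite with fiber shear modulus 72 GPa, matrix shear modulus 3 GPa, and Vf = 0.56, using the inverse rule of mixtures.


1/G12 = Vf/Gf + (1-Vf)/Gm = 0.56/72 + 0.44/3
G12 = 6.47 GPa

6.47 GPa


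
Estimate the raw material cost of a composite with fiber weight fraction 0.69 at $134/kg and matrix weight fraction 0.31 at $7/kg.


Cost = cost_f*Wf + cost_m*Wm = 134*0.69 + 7*0.31 = $94.63/kg

$94.63/kg


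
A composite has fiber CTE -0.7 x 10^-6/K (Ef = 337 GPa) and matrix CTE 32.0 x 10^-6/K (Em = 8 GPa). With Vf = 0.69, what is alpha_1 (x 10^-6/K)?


E1 = Ef*Vf + Em*(1-Vf) = 235.01
alpha_1 = (alpha_f*Ef*Vf + alpha_m*Em*(1-Vf))/E1 = -0.35 x 10^-6/K

-0.35 x 10^-6/K


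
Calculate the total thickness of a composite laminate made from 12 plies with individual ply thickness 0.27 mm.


h = n * t_ply = 12 * 0.27 = 3.24 mm

3.24 mm


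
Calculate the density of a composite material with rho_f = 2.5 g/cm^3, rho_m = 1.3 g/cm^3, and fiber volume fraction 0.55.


rho_c = rho_f*Vf + rho_m*(1-Vf) = 2.5*0.55 + 1.3*0.45 = 1.96 g/cm^3

1.96 g/cm^3


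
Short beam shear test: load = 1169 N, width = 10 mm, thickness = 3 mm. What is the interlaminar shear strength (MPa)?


ILSS = 3F/(4bh) = 3*1169/(4*10*3) = 29.23 MPa

29.23 MPa


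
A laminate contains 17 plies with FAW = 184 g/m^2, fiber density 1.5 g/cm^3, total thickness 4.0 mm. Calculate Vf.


Vf = n * FAW / (rho_f * h * 1000) = 17 * 184 / (1.5 * 4.0 * 1000) = 0.5213

0.5213


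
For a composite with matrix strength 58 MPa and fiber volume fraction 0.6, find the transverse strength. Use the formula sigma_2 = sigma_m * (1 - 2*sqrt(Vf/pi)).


factor = 1 - 2*sqrt(0.6/pi) = 0.126
sigma_2 = 58 * 0.126 = 7.31 MPa

7.31 MPa


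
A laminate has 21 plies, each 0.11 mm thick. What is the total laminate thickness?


h = n * t_ply = 21 * 0.11 = 2.31 mm

2.31 mm


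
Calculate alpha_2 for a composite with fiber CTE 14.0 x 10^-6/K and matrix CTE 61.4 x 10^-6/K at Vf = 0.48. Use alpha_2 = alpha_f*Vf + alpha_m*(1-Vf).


alpha_2 = alpha_f*Vf + alpha_m*(1-Vf) = 14.0*0.48 + 61.4*0.52 = 38.6 x 10^-6/K

38.6 x 10^-6/K


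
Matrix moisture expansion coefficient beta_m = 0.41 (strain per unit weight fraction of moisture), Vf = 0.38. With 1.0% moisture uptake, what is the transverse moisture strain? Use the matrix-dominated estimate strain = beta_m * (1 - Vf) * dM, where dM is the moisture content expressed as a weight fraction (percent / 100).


dM = 1.0/100 = 0.01
strain = beta_m * (1-Vf) * dM = 0.41 * 0.62 * 0.01 = 0.002542

0.002542


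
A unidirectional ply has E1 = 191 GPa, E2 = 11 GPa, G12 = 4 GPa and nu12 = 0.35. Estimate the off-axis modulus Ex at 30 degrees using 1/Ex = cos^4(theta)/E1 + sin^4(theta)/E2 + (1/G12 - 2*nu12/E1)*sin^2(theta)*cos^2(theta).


cos^4(30) = 0.5625, sin^4(30) = 0.0625, sin^2(30)*cos^2(30) = 0.1875
1/G12 - 2*nu12/E1 = 1/4 - 2*0.35/191 = 0.246335 GPa^-1
1/Ex = 0.5625/191 + 0.0625/11 + 0.246335*0.1875 = 0.0548147 GPa^-1
Ex = 18.24 GPa

18.24 GPa


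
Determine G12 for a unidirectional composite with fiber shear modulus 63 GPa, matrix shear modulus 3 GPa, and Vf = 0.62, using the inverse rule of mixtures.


1/G12 = Vf/Gf + (1-Vf)/Gm = 0.62/63 + 0.38/3
G12 = 7.33 GPa

7.33 GPa


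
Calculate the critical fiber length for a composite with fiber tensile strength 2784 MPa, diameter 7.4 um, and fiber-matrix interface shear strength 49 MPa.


Lc = sigma_f * d / (2 * tau_i) = 2784 * 7.4 / (2 * 49) = 210.2 um

210.2 um


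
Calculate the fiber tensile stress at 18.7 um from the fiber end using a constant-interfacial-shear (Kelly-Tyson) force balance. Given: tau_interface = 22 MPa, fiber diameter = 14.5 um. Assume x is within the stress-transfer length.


Force balance: sigma_f * (pi*d^2/4) = tau * (pi*d) * x  ->  sigma_f = 4 * tau * x / d
sigma_f = 4 * 22 * 18.7 / 14.5 = 113.5 MPa

113.5 MPa


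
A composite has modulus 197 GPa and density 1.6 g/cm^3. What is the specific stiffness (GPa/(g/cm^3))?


Specific stiffness = E/rho = 197/1.6 = 123.1 GPa/(g/cm^3)

123.1 GPa/(g/cm^3)


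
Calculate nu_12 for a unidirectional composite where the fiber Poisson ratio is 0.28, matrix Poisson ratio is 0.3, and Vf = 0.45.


nu_12 = nu_f*Vf + nu_m*(1-Vf) = 0.28*0.45 + 0.3*0.55 = 0.291

0.291


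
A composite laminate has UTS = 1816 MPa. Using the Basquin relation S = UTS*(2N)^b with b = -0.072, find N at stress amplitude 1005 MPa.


N = 0.5 * (S/UTS)^(1/b) = 0.5 * (1005/1816)^(1/-0.072) = 1852.3241 cycles

1852.3241 cycles


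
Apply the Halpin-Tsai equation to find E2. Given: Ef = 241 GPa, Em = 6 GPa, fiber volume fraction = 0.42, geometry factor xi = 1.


eta = (Ef/Em - 1)/(Ef/Em + xi) = (40.1667 - 1)/(40.1667 + 1) = 0.9514
E2 = Em*(1+xi*eta*Vf)/(1-eta*Vf) = 13.99 GPa

13.99 GPa


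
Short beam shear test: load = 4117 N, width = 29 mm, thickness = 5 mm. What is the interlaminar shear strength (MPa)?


ILSS = 3F/(4bh) = 3*4117/(4*29*5) = 21.29 MPa

21.29 MPa


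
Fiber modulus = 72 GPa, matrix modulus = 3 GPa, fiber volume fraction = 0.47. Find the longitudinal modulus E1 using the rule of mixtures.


E1 = Ef*Vf + Em*(1-Vf) = 72*0.47 + 3*0.53 = 35.43 GPa

35.43 GPa


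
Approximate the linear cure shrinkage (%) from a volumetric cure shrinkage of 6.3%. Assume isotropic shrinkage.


Linear shrinkage ≈ vol_shrink/3 = 6.3/3 = 2.1%

2.1%


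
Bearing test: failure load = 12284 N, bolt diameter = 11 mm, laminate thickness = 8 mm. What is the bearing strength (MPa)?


sigma_br = F/(d*h) = 12284/(11*8) = 139.6 MPa

139.6 MPa


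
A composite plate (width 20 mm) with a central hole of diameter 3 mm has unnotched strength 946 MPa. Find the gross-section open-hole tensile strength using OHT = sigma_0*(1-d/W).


OHT = sigma_0*(1-d/W) = 946*(1-3/20) = 804.1 MPa

804.1 MPa


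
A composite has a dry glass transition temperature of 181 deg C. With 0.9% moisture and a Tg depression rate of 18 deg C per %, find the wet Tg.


Tg_wet = Tg_dry - k*moisture = 181 - 18*0.9 = 164.8 deg C

164.8 deg C


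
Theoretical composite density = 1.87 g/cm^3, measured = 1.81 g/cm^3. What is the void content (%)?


Void% = (rho_theo - rho_actual)/rho_theo * 100 = (1.87 - 1.81)/1.87 * 100 = 3.21%

3.21%


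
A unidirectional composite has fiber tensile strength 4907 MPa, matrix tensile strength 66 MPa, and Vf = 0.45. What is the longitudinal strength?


sigma_1 = sigma_f*Vf + sigma_m*(1-Vf) = 4907*0.45 + 66*0.55 = 2244.5 MPa

2244.5 MPa


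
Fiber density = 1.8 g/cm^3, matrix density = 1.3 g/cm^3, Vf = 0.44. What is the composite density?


rho_c = rho_f*Vf + rho_m*(1-Vf) = 1.8*0.44 + 1.3*0.56 = 1.52 g/cm^3

1.52 g/cm^3


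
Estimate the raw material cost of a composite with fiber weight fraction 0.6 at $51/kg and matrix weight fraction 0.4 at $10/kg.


Cost = cost_f*Wf + cost_m*Wm = 51*0.6 + 10*0.4 = $34.6/kg

$34.6/kg


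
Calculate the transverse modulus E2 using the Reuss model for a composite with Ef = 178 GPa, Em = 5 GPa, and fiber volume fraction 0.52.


1/E2 = Vf/Ef + (1-Vf)/Em = 0.52/178 + 0.48/5
E2 = 10.11 GPa

10.11 GPa


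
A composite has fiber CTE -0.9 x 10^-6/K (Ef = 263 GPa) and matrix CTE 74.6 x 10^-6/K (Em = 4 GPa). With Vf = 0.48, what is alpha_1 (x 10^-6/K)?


E1 = Ef*Vf + Em*(1-Vf) = 128.32
alpha_1 = (alpha_f*Ef*Vf + alpha_m*Em*(1-Vf))/E1 = 0.32 x 10^-6/K

0.32 x 10^-6/K


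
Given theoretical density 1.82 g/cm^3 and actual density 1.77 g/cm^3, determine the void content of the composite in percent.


Void% = (rho_theo - rho_actual)/rho_theo * 100 = (1.82 - 1.77)/1.82 * 100 = 2.75%

2.75%


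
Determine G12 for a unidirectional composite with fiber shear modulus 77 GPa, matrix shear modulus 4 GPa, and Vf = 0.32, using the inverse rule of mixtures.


1/G12 = Vf/Gf + (1-Vf)/Gm = 0.32/77 + 0.68/4
G12 = 5.74 GPa

5.74 GPa


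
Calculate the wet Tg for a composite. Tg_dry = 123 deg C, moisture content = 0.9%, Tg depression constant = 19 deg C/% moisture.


Tg_wet = Tg_dry - k*moisture = 123 - 19*0.9 = 105.9 deg C

105.9 deg C


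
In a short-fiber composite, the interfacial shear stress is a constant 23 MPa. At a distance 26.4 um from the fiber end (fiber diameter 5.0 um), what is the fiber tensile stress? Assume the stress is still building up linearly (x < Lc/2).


Force balance: sigma_f * (pi*d^2/4) = tau * (pi*d) * x  ->  sigma_f = 4 * tau * x / d
sigma_f = 4 * 23 * 26.4 / 5.0 = 485.8 MPa

485.8 MPa


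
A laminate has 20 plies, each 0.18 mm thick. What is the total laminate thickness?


h = n * t_ply = 20 * 0.18 = 3.6 mm

3.6 mm


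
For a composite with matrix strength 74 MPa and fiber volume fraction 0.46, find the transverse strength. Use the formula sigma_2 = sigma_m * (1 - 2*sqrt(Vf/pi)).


factor = 1 - 2*sqrt(0.46/pi) = 0.2347
sigma_2 = 74 * 0.2347 = 17.37 MPa

17.37 MPa


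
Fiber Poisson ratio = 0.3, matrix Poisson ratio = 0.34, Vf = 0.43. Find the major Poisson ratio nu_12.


nu_12 = nu_f*Vf + nu_m*(1-Vf) = 0.3*0.43 + 0.34*0.57 = 0.3228

0.3228


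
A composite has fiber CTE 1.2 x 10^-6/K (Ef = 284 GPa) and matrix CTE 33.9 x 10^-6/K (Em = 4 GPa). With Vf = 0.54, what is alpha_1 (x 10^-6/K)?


E1 = Ef*Vf + Em*(1-Vf) = 155.2
alpha_1 = (alpha_f*Ef*Vf + alpha_m*Em*(1-Vf))/E1 = 1.59 x 10^-6/K

1.59 x 10^-6/K


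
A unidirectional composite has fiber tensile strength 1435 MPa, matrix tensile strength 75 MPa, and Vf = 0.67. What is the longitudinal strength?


sigma_1 = sigma_f*Vf + sigma_m*(1-Vf) = 1435*0.67 + 75*0.33 = 986.2 MPa

986.2 MPa


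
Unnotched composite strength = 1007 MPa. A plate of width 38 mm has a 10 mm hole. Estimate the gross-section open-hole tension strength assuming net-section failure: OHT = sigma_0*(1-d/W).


OHT = sigma_0*(1-d/W) = 1007*(1-10/38) = 742.0 MPa

742.0 MPa


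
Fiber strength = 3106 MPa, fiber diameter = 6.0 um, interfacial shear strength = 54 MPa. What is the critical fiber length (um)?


Lc = sigma_f * d / (2 * tau_i) = 3106 * 6.0 / (2 * 54) = 172.6 um

172.6 um


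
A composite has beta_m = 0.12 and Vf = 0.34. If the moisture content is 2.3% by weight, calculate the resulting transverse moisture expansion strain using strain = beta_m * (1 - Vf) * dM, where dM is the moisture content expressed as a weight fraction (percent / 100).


dM = 2.3/100 = 0.023
strain = beta_m * (1-Vf) * dM = 0.12 * 0.66 * 0.023 = 0.0018216

0.0018216


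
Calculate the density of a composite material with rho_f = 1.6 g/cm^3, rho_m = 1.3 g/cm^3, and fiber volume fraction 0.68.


rho_c = rho_f*Vf + rho_m*(1-Vf) = 1.6*0.68 + 1.3*0.32 = 1.504 g/cm^3

1.504 g/cm^3


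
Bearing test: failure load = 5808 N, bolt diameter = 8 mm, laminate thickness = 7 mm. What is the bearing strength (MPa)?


sigma_br = F/(d*h) = 5808/(8*7) = 103.7 MPa

103.7 MPa


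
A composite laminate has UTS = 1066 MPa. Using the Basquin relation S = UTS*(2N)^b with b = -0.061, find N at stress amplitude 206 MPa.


N = 0.5 * (S/UTS)^(1/b) = 0.5 * (206/1066)^(1/-0.061) = 2.5240e+11 cycles

2.5240e+11 cycles


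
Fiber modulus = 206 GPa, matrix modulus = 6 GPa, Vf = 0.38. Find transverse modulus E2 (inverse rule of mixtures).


1/E2 = Vf/Ef + (1-Vf)/Em = 0.38/206 + 0.62/6
E2 = 9.51 GPa

9.51 GPa


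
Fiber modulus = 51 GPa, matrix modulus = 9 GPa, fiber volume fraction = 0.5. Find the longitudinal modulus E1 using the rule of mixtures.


E1 = Ef*Vf + Em*(1-Vf) = 51*0.5 + 9*0.5 = 30.0 GPa

30.0 GPa


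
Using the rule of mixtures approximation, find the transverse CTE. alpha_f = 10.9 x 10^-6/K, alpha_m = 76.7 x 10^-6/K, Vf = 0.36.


alpha_2 = alpha_f*Vf + alpha_m*(1-Vf) = 10.9*0.36 + 76.7*0.64 = 53.0 x 10^-6/K

53.0 x 10^-6/K


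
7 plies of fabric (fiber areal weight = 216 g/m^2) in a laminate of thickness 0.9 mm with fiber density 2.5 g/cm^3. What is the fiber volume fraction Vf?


Vf = n * FAW / (rho_f * h * 1000) = 7 * 216 / (2.5 * 0.9 * 1000) = 0.672

0.672


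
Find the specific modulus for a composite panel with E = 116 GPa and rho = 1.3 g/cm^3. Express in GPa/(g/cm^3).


Specific stiffness = E/rho = 116/1.3 = 89.2 GPa/(g/cm^3)

89.2 GPa/(g/cm^3)


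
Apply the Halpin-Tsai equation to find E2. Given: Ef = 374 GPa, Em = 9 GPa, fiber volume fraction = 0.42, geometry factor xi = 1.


eta = (Ef/Em - 1)/(Ef/Em + xi) = (41.5556 - 1)/(41.5556 + 1) = 0.953
E2 = Em*(1+xi*eta*Vf)/(1-eta*Vf) = 21.01 GPa

21.01 GPa


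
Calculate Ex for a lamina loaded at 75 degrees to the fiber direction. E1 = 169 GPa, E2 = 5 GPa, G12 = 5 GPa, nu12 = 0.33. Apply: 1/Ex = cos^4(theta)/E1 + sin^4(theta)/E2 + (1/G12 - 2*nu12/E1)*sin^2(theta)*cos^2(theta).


cos^4(75) = 0.004487, sin^4(75) = 0.870513, sin^2(75)*cos^2(75) = 0.0625
1/G12 - 2*nu12/E1 = 1/5 - 2*0.33/169 = 0.196095 GPa^-1
1/Ex = 0.004487/169 + 0.870513/5 + 0.196095*0.0625 = 0.186385 GPa^-1
Ex = 5.37 GPa

5.37 GPa


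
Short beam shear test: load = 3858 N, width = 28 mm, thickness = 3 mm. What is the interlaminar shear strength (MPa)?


ILSS = 3F/(4bh) = 3*3858/(4*28*3) = 34.45 MPa

34.45 MPa


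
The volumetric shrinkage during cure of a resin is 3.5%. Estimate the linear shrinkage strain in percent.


Linear shrinkage ≈ vol_shrink/3 = 3.5/3 = 1.167%

1.167%


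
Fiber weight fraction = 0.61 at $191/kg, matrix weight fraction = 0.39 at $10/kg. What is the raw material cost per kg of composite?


Cost = cost_f*Wf + cost_m*Wm = 191*0.61 + 10*0.39 = $120.41/kg

$120.41/kg


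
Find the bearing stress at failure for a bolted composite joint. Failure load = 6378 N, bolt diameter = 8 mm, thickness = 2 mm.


sigma_br = F/(d*h) = 6378/(8*2) = 398.6 MPa

398.6 MPa


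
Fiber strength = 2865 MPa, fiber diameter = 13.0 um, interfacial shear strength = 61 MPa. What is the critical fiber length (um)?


Lc = sigma_f * d / (2 * tau_i) = 2865 * 13.0 / (2 * 61) = 305.3 um

305.3 um


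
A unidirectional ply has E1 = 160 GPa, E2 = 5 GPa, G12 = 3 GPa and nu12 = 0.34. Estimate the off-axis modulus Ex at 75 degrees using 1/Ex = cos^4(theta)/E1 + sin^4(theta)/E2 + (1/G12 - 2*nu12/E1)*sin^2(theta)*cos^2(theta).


cos^4(75) = 0.004487, sin^4(75) = 0.870513, sin^2(75)*cos^2(75) = 0.0625
1/G12 - 2*nu12/E1 = 1/3 - 2*0.34/160 = 0.329083 GPa^-1
1/Ex = 0.004487/160 + 0.870513/5 + 0.329083*0.0625 = 0.1946983 GPa^-1
Ex = 5.14 GPa

5.14 GPa


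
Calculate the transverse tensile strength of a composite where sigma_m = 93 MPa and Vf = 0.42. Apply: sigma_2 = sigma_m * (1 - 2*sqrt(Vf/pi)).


factor = 1 - 2*sqrt(0.42/pi) = 0.2687
sigma_2 = 93 * 0.2687 = 24.99 MPa

24.99 MPa


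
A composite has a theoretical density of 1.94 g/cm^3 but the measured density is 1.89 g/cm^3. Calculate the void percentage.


Void% = (rho_theo - rho_actual)/rho_theo * 100 = (1.94 - 1.89)/1.94 * 100 = 2.58%

2.58%


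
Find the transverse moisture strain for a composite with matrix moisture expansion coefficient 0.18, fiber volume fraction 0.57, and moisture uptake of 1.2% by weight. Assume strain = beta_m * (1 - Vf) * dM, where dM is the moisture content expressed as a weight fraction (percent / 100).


dM = 1.2/100 = 0.012
strain = beta_m * (1-Vf) * dM = 0.18 * 0.43 * 0.012 = 0.0009288

0.0009288


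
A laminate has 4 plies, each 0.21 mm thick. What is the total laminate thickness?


h = n * t_ply = 4 * 0.21 = 0.84 mm

0.84 mm


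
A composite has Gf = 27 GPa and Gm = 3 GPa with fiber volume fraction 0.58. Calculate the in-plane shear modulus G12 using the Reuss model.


1/G12 = Vf/Gf + (1-Vf)/Gm = 0.58/27 + 0.42/3
G12 = 6.19 GPa

6.19 GPa


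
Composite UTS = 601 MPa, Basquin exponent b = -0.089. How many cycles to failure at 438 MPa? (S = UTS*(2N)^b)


N = 0.5 * (S/UTS)^(1/b) = 0.5 * (438/601)^(1/-0.089) = 17.4902 cycles

17.4902 cycles


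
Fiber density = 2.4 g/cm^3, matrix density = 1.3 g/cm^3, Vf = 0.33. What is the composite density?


rho_c = rho_f*Vf + rho_m*(1-Vf) = 2.4*0.33 + 1.3*0.67 = 1.663 g/cm^3

1.663 g/cm^3


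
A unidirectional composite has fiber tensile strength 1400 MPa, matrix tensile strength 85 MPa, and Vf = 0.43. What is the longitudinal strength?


sigma_1 = sigma_f*Vf + sigma_m*(1-Vf) = 1400*0.43 + 85*0.57 = 650.5 MPa

650.5 MPa


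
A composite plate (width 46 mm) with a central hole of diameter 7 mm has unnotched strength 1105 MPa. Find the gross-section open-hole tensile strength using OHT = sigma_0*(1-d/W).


OHT = sigma_0*(1-d/W) = 1105*(1-7/46) = 936.8 MPa

936.8 MPa


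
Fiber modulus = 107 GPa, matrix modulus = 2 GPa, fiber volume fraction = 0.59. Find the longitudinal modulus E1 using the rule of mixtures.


E1 = Ef*Vf + Em*(1-Vf) = 107*0.59 + 2*0.41 = 63.95 GPa

63.95 GPa


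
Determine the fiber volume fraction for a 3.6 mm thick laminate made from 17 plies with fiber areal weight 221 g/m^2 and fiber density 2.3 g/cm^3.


Vf = n * FAW / (rho_f * h * 1000) = 17 * 221 / (2.3 * 3.6 * 1000) = 0.4537

0.4537


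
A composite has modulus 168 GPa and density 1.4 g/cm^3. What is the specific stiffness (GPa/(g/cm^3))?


Specific stiffness = E/rho = 168/1.4 = 120.0 GPa/(g/cm^3)

120.0 GPa/(g/cm^3)


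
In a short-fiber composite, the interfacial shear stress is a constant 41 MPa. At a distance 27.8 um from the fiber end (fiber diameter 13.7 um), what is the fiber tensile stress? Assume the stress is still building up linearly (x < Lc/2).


Force balance: sigma_f * (pi*d^2/4) = tau * (pi*d) * x  ->  sigma_f = 4 * tau * x / d
sigma_f = 4 * 41 * 27.8 / 13.7 = 332.8 MPa

332.8 MPa


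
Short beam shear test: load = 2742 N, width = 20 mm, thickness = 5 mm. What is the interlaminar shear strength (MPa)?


ILSS = 3F/(4bh) = 3*2742/(4*20*5) = 20.57 MPa

20.57 MPa


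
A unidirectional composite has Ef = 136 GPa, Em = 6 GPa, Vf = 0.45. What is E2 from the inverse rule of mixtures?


1/E2 = Vf/Ef + (1-Vf)/Em = 0.45/136 + 0.55/6
E2 = 10.53 GPa

10.53 GPa


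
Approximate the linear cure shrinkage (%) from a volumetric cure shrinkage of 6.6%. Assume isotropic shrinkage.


Linear shrinkage ≈ vol_shrink/3 = 6.6/3 = 2.2%

2.2%


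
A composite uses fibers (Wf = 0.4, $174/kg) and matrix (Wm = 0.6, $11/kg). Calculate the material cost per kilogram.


Cost = cost_f*Wf + cost_m*Wm = 174*0.4 + 11*0.6 = $76.2/kg

$76.2/kg


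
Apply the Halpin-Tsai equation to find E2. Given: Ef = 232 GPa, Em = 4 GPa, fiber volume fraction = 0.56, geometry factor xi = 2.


eta = (Ef/Em - 1)/(Ef/Em + xi) = (58.0 - 1)/(58.0 + 2) = 0.95
E2 = Em*(1+xi*eta*Vf)/(1-eta*Vf) = 17.64 GPa

17.64 GPa


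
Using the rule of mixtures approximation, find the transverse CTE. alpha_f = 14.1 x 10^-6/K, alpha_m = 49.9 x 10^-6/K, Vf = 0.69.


alpha_2 = alpha_f*Vf + alpha_m*(1-Vf) = 14.1*0.69 + 49.9*0.31 = 25.2 x 10^-6/K

25.2 x 10^-6/K


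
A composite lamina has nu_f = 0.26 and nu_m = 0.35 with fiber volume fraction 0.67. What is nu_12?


nu_12 = nu_f*Vf + nu_m*(1-Vf) = 0.26*0.67 + 0.35*0.33 = 0.2897

0.2897


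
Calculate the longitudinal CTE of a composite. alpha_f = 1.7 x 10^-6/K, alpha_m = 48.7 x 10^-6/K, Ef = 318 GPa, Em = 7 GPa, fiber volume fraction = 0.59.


E1 = Ef*Vf + Em*(1-Vf) = 190.49
alpha_1 = (alpha_f*Ef*Vf + alpha_m*Em*(1-Vf))/E1 = 2.41 x 10^-6/K

2.41 x 10^-6/K


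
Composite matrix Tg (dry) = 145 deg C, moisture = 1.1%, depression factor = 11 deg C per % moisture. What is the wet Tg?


Tg_wet = Tg_dry - k*moisture = 145 - 11*1.1 = 132.9 deg C

132.9 deg C


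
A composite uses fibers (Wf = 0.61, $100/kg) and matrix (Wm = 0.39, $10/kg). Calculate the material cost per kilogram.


Cost = cost_f*Wf + cost_m*Wm = 100*0.61 + 10*0.39 = $64.9/kg

$64.9/kg


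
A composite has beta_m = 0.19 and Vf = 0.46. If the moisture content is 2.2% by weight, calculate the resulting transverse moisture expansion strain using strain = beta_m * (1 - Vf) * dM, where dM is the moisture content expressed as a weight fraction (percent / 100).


dM = 2.2/100 = 0.022
strain = beta_m * (1-Vf) * dM = 0.19 * 0.54 * 0.022 = 0.0022572

0.0022572


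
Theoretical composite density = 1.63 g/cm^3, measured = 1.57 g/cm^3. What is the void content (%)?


Void% = (rho_theo - rho_actual)/rho_theo * 100 = (1.63 - 1.57)/1.63 * 100 = 3.68%

3.68%


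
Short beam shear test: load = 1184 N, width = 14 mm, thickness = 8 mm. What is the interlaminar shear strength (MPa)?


ILSS = 3F/(4bh) = 3*1184/(4*14*8) = 7.93 MPa

7.93 MPa


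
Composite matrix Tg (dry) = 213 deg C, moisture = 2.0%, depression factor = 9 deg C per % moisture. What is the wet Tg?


Tg_wet = Tg_dry - k*moisture = 213 - 9*2.0 = 195.0 deg C

195.0 deg C


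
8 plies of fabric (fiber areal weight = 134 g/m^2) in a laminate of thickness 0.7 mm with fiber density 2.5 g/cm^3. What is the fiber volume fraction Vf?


Vf = n * FAW / (rho_f * h * 1000) = 8 * 134 / (2.5 * 0.7 * 1000) = 0.6126

0.6126


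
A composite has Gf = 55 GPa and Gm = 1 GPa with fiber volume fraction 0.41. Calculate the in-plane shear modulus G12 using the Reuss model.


1/G12 = Vf/Gf + (1-Vf)/Gm = 0.41/55 + 0.59/1
G12 = 1.67 GPa

1.67 GPa


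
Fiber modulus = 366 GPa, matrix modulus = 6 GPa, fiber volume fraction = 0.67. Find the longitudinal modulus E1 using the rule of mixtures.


E1 = Ef*Vf + Em*(1-Vf) = 366*0.67 + 6*0.33 = 247.2 GPa

247.2 GPa


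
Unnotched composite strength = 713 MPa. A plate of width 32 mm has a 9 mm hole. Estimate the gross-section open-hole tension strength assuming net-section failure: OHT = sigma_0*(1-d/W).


OHT = sigma_0*(1-d/W) = 713*(1-9/32) = 512.5 MPa

512.5 MPa


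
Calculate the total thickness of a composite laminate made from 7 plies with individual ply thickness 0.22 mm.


h = n * t_ply = 7 * 0.22 = 1.54 mm

1.54 mm


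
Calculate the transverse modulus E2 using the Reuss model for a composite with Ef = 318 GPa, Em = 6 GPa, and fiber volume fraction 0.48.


1/E2 = Vf/Ef + (1-Vf)/Em = 0.48/318 + 0.52/6
E2 = 11.34 GPa

11.34 GPa


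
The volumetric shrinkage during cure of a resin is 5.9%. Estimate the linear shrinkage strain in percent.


Linear shrinkage ≈ vol_shrink/3 = 5.9/3 = 1.967%

1.967%


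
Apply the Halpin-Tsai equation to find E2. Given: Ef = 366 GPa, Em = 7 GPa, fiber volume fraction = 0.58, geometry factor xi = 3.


eta = (Ef/Em - 1)/(Ef/Em + xi) = (52.2857 - 1)/(52.2857 + 3) = 0.9276
E2 = Em*(1+xi*eta*Vf)/(1-eta*Vf) = 39.61 GPa

39.61 GPa


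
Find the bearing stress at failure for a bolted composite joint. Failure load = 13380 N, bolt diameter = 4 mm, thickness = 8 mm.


sigma_br = F/(d*h) = 13380/(4*8) = 418.1 MPa

418.1 MPa


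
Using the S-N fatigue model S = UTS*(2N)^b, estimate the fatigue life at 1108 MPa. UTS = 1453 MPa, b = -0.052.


N = 0.5 * (S/UTS)^(1/b) = 0.5 * (1108/1453)^(1/-0.052) = 91.8182 cycles

91.8182 cycles


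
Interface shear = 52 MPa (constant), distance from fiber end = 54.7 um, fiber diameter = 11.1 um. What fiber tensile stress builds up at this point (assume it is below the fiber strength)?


Force balance: sigma_f * (pi*d^2/4) = tau * (pi*d) * x  ->  sigma_f = 4 * tau * x / d
sigma_f = 4 * 52 * 54.7 / 11.1 = 1025.0 MPa

1025.0 MPa


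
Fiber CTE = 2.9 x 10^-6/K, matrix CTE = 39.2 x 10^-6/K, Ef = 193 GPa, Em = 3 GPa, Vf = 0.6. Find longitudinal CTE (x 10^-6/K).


E1 = Ef*Vf + Em*(1-Vf) = 117.0
alpha_1 = (alpha_f*Ef*Vf + alpha_m*Em*(1-Vf))/E1 = 3.27 x 10^-6/K

3.27 x 10^-6/K


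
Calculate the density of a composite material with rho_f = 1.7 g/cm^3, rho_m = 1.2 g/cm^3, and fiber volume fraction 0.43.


rho_c = rho_f*Vf + rho_m*(1-Vf) = 1.7*0.43 + 1.2*0.57 = 1.415 g/cm^3

1.415 g/cm^3


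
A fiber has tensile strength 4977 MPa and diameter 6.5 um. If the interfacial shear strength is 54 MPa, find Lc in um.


Lc = sigma_f * d / (2 * tau_i) = 4977 * 6.5 / (2 * 54) = 299.5 um

299.5 um


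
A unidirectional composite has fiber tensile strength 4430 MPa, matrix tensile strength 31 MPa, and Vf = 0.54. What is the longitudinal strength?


sigma_1 = sigma_f*Vf + sigma_m*(1-Vf) = 4430*0.54 + 31*0.46 = 2406.5 MPa

2406.5 MPa


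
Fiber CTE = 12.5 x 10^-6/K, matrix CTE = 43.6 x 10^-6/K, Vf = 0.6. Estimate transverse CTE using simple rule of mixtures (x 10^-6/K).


alpha_2 = alpha_f*Vf + alpha_m*(1-Vf) = 12.5*0.6 + 43.6*0.4 = 24.9 x 10^-6/K

24.9 x 10^-6/K


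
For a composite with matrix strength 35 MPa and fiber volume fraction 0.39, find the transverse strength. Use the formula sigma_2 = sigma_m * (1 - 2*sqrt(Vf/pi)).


factor = 1 - 2*sqrt(0.39/pi) = 0.2953
sigma_2 = 35 * 0.2953 = 10.34 MPa

10.34 MPa


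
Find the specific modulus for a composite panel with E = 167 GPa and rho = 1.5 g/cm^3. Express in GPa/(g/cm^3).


Specific stiffness = E/rho = 167/1.5 = 111.3 GPa/(g/cm^3)

111.3 GPa/(g/cm^3)


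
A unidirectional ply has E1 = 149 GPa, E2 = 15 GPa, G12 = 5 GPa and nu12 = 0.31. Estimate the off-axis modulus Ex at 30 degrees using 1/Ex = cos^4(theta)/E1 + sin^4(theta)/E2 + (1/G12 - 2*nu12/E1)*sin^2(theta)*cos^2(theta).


cos^4(30) = 0.5625, sin^4(30) = 0.0625, sin^2(30)*cos^2(30) = 0.1875
1/G12 - 2*nu12/E1 = 1/5 - 2*0.31/149 = 0.195839 GPa^-1
1/Ex = 0.5625/149 + 0.0625/15 + 0.195839*0.1875 = 0.0446616 GPa^-1
Ex = 22.39 GPa

22.39 GPa


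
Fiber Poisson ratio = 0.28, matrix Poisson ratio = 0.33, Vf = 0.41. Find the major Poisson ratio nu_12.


nu_12 = nu_f*Vf + nu_m*(1-Vf) = 0.28*0.41 + 0.33*0.59 = 0.3095

0.3095


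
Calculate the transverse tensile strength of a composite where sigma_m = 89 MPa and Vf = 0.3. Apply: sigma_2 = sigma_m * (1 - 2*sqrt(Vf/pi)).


factor = 1 - 2*sqrt(0.3/pi) = 0.382
sigma_2 = 89 * 0.382 = 33.99 MPa

33.99 MPa


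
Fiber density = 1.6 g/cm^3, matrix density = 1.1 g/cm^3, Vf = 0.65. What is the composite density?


rho_c = rho_f*Vf + rho_m*(1-Vf) = 1.6*0.65 + 1.1*0.35 = 1.425 g/cm^3

1.425 g/cm^3


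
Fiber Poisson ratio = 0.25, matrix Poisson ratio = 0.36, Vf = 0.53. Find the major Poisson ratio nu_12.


nu_12 = nu_f*Vf + nu_m*(1-Vf) = 0.25*0.53 + 0.36*0.47 = 0.3017

0.3017


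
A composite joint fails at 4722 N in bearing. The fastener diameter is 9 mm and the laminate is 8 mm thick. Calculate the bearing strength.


sigma_br = F/(d*h) = 4722/(9*8) = 65.6 MPa

65.6 MPa


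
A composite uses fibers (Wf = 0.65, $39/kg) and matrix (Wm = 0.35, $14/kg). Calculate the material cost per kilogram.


Cost = cost_f*Wf + cost_m*Wm = 39*0.65 + 14*0.35 = $30.25/kg

$30.25/kg


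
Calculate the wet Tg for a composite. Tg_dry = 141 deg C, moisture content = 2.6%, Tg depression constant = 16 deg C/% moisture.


Tg_wet = Tg_dry - k*moisture = 141 - 16*2.6 = 99.4 deg C

99.4 deg C


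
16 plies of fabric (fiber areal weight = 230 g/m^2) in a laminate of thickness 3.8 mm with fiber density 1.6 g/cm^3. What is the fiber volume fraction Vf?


Vf = n * FAW / (rho_f * h * 1000) = 16 * 230 / (1.6 * 3.8 * 1000) = 0.6053

0.6053


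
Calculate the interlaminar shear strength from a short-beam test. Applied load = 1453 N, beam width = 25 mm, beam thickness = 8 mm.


ILSS = 3F/(4bh) = 3*1453/(4*25*8) = 5.45 MPa

5.45 MPa


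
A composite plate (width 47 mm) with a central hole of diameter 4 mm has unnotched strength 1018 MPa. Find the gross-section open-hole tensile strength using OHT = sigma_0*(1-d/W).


OHT = sigma_0*(1-d/W) = 1018*(1-4/47) = 931.4 MPa

931.4 MPa


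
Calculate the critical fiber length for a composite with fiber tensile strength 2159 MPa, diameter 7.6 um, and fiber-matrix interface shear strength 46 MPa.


Lc = sigma_f * d / (2 * tau_i) = 2159 * 7.6 / (2 * 46) = 178.4 um

178.4 um


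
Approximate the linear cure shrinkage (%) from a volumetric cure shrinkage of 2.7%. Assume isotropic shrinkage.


Linear shrinkage ≈ vol_shrink/3 = 2.7/3 = 0.9%

0.9%


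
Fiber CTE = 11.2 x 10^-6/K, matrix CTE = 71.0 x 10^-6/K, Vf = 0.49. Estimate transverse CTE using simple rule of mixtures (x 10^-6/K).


alpha_2 = alpha_f*Vf + alpha_m*(1-Vf) = 11.2*0.49 + 71.0*0.51 = 41.7 x 10^-6/K

41.7 x 10^-6/K


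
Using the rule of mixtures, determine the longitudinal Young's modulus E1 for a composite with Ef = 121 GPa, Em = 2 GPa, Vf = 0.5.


E1 = Ef*Vf + Em*(1-Vf) = 121*0.5 + 2*0.5 = 61.5 GPa

61.5 GPa


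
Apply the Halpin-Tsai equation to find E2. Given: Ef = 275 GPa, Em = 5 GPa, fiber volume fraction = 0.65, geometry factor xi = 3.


eta = (Ef/Em - 1)/(Ef/Em + xi) = (55.0 - 1)/(55.0 + 3) = 0.931
E2 = Em*(1+xi*eta*Vf)/(1-eta*Vf) = 35.66 GPa

35.66 GPa


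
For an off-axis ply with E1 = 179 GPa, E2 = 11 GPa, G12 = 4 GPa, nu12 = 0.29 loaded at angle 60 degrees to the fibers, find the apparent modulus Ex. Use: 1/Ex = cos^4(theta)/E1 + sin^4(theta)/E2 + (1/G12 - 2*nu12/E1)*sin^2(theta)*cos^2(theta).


cos^4(60) = 0.0625, sin^4(60) = 0.5625, sin^2(60)*cos^2(60) = 0.1875
1/G12 - 2*nu12/E1 = 1/4 - 2*0.29/179 = 0.24676 GPa^-1
1/Ex = 0.0625/179 + 0.5625/11 + 0.24676*0.1875 = 0.097753 GPa^-1
Ex = 10.23 GPa

10.23 GPa


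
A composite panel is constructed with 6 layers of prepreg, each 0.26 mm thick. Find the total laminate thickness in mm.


h = n * t_ply = 6 * 0.26 = 1.56 mm

1.56 mm


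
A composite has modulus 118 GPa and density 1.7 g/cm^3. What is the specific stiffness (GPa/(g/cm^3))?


Specific stiffness = E/rho = 118/1.7 = 69.4 GPa/(g/cm^3)

69.4 GPa/(g/cm^3)


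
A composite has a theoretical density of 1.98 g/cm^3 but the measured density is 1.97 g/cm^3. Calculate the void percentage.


Void% = (rho_theo - rho_actual)/rho_theo * 100 = (1.98 - 1.97)/1.98 * 100 = 0.51%

0.51%


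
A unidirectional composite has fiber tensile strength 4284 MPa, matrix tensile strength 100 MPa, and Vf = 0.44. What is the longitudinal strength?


sigma_1 = sigma_f*Vf + sigma_m*(1-Vf) = 4284*0.44 + 100*0.56 = 1941.0 MPa

1941.0 MPa


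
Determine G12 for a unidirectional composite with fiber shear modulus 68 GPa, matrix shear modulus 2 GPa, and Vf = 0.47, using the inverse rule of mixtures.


1/G12 = Vf/Gf + (1-Vf)/Gm = 0.47/68 + 0.53/2
G12 = 3.68 GPa

3.68 GPa


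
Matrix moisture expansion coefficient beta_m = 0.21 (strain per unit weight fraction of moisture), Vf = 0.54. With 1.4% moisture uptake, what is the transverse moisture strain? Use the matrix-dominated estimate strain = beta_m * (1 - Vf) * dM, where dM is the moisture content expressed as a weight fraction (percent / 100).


dM = 1.4/100 = 0.014
strain = beta_m * (1-Vf) * dM = 0.21 * 0.46 * 0.014 = 0.0013524

0.0013524


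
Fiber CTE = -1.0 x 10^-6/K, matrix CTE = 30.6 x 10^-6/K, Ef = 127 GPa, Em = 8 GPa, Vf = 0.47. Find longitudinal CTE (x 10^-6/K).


E1 = Ef*Vf + Em*(1-Vf) = 63.93
alpha_1 = (alpha_f*Ef*Vf + alpha_m*Em*(1-Vf))/E1 = 1.1 x 10^-6/K

1.1 x 10^-6/K


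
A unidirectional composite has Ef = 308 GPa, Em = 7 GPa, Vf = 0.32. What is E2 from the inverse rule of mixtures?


1/E2 = Vf/Ef + (1-Vf)/Em = 0.32/308 + 0.68/7
E2 = 10.19 GPa

10.19 GPa


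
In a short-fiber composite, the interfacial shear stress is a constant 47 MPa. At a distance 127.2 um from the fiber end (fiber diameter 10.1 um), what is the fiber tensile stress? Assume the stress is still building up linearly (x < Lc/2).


Force balance: sigma_f * (pi*d^2/4) = tau * (pi*d) * x  ->  sigma_f = 4 * tau * x / d
sigma_f = 4 * 47 * 127.2 / 10.1 = 2367.7 MPa

2367.7 MPa


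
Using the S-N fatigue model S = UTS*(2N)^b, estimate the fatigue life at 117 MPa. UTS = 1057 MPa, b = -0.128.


N = 0.5 * (S/UTS)^(1/b) = 0.5 * (117/1057)^(1/-0.128) = 1.4684e+07 cycles

1.4684e+07 cycles


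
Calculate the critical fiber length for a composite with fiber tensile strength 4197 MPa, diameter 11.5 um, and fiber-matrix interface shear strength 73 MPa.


Lc = sigma_f * d / (2 * tau_i) = 4197 * 11.5 / (2 * 73) = 330.6 um

330.6 um


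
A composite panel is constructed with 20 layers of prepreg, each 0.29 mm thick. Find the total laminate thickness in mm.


h = n * t_ply = 20 * 0.29 = 5.8 mm

5.8 mm


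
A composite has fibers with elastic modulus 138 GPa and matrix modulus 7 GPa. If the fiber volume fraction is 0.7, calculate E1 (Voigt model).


E1 = Ef*Vf + Em*(1-Vf) = 138*0.7 + 7*0.3 = 98.7 GPa

98.7 GPa


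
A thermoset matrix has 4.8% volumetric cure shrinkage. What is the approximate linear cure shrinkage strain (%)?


Linear shrinkage ≈ vol_shrink/3 = 4.8/3 = 1.6%

1.6%


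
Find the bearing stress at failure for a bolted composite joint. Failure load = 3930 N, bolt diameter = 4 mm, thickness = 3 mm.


sigma_br = F/(d*h) = 3930/(4*3) = 327.5 MPa

327.5 MPa


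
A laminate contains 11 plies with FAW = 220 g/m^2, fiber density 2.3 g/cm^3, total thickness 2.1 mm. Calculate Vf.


Vf = n * FAW / (rho_f * h * 1000) = 11 * 220 / (2.3 * 2.1 * 1000) = 0.501

0.501


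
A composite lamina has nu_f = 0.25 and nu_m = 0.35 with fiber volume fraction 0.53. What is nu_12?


nu_12 = nu_f*Vf + nu_m*(1-Vf) = 0.25*0.53 + 0.35*0.47 = 0.297

0.297


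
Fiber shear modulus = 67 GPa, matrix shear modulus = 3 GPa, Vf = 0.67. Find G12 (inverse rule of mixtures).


1/G12 = Vf/Gf + (1-Vf)/Gm = 0.67/67 + 0.33/3
G12 = 8.33 GPa

8.33 GPa


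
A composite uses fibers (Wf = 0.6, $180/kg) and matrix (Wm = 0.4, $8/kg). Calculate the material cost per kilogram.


Cost = cost_f*Wf + cost_m*Wm = 180*0.6 + 8*0.4 = $111.2/kg

$111.2/kg


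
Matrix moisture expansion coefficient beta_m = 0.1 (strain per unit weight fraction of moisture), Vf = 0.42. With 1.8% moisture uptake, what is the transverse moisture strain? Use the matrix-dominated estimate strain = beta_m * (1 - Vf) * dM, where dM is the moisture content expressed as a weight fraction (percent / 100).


dM = 1.8/100 = 0.018
strain = beta_m * (1-Vf) * dM = 0.1 * 0.58 * 0.018 = 0.001044

0.001044


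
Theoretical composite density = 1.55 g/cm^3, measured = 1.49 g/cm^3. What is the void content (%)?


Void% = (rho_theo - rho_actual)/rho_theo * 100 = (1.55 - 1.49)/1.55 * 100 = 3.87%

3.87%


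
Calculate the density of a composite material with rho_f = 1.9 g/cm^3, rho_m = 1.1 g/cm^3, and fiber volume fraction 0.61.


rho_c = rho_f*Vf + rho_m*(1-Vf) = 1.9*0.61 + 1.1*0.39 = 1.588 g/cm^3

1.588 g/cm^3


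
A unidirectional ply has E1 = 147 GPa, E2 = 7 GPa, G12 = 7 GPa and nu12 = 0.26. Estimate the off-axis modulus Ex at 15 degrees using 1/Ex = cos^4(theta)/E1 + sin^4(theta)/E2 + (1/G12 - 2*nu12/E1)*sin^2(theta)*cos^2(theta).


cos^4(15) = 0.870513, sin^4(15) = 0.004487, sin^2(15)*cos^2(15) = 0.0625
1/G12 - 2*nu12/E1 = 1/7 - 2*0.26/147 = 0.13932 GPa^-1
1/Ex = 0.870513/147 + 0.004487/7 + 0.13932*0.0625 = 0.0152704 GPa^-1
Ex = 65.49 GPa

65.49 GPa


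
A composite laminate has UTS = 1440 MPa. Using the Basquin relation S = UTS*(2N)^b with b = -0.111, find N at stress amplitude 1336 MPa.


N = 0.5 * (S/UTS)^(1/b) = 0.5 * (1336/1440)^(1/-0.111) = 0.9824 cycles

0.9824 cycles


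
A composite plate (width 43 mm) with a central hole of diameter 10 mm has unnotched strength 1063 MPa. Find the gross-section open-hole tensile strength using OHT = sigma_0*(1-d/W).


OHT = sigma_0*(1-d/W) = 1063*(1-10/43) = 815.8 MPa

815.8 MPa


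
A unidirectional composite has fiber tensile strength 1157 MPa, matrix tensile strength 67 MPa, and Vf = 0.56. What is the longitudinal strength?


sigma_1 = sigma_f*Vf + sigma_m*(1-Vf) = 1157*0.56 + 67*0.44 = 677.4 MPa

677.4 MPa


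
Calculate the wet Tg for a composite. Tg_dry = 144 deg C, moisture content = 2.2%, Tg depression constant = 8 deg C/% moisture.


Tg_wet = Tg_dry - k*moisture = 144 - 8*2.2 = 126.4 deg C

126.4 deg C


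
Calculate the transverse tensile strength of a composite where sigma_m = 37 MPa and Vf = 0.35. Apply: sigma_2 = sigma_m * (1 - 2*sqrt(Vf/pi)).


factor = 1 - 2*sqrt(0.35/pi) = 0.3324
sigma_2 = 37 * 0.3324 = 12.3 MPa

12.3 MPa


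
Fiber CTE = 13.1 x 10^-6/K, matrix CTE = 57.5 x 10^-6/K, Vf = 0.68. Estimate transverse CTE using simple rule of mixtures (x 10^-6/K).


alpha_2 = alpha_f*Vf + alpha_m*(1-Vf) = 13.1*0.68 + 57.5*0.32 = 27.3 x 10^-6/K

27.3 x 10^-6/K


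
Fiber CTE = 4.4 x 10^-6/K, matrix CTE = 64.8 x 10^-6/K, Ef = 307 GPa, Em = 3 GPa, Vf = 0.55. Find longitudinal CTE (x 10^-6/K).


E1 = Ef*Vf + Em*(1-Vf) = 170.2
alpha_1 = (alpha_f*Ef*Vf + alpha_m*Em*(1-Vf))/E1 = 4.88 x 10^-6/K

4.88 x 10^-6/K


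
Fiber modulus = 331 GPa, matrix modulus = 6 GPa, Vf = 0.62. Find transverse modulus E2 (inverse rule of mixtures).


1/E2 = Vf/Ef + (1-Vf)/Em = 0.62/331 + 0.38/6
E2 = 15.34 GPa

15.34 GPa


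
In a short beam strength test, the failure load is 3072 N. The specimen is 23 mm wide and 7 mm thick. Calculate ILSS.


ILSS = 3F/(4bh) = 3*3072/(4*23*7) = 14.31 MPa

14.31 MPa


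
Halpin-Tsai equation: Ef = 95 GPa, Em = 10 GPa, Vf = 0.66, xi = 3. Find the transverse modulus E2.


eta = (Ef/Em - 1)/(Ef/Em + xi) = (9.5 - 1)/(9.5 + 3) = 0.68
E2 = Em*(1+xi*eta*Vf)/(1-eta*Vf) = 42.57 GPa

42.57 GPa


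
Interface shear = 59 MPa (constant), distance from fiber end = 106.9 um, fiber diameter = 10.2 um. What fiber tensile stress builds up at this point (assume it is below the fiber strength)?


Force balance: sigma_f * (pi*d^2/4) = tau * (pi*d) * x  ->  sigma_f = 4 * tau * x / d
sigma_f = 4 * 59 * 106.9 / 10.2 = 2473.4 MPa

2473.4 MPa
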